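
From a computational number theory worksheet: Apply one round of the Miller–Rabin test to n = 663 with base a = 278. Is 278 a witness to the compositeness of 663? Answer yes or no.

n − 1 = 662 = 2^1 · 331, so s = 1 and d = 331.
Repeated squaring mod 663: 278^1 ≡ 278, 278^2 ≡ 376, 278^4 ≡ 157, 278^8 ≡ 118, 278^16 ≡ 1, 278^32 ≡ 1, 278^64 ≡ 1, 278^128 ≡ 1, 278^256 ≡ 1.
331 = 256 + 64 + 8 + 2 + 1, so 278^331 ≡ 1·1·118·376·278 ≡ 515 (mod 663).
x_0 = 278^331 mod 663 = 515.
x_0 ∉ {1, 662} and s = 1, so 278 is a Miller–Rabin witness and 663 is composite.

yes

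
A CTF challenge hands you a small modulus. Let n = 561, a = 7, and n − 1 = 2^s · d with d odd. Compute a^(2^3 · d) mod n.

67

n − 1 = 560 = 2^4 · 35, so s = 4 and d = 35.
Repeated squaring mod 561: 7^1 ≡ 7, 7^2 ≡ 49, 7^4 ≡ 157, 7^8 ≡ 526, 7^16 ≡ 103, 7^32 ≡ 511.
35 = 32 + 2 + 1, so 7^35 ≡ 511·49·7 ≡ 241 (mod 561).
x_0 = 241.
x_1 = 241^2 mod 561 = 298.
x_2 = 298^2 mod 561 = 166.
x_3 = 166^2 mod 561 = 67.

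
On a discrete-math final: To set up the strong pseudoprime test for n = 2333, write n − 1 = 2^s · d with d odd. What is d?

583

Halving: 2332 → 1166 → 583; 583 is odd.
So 2332 = 2^2 · 583.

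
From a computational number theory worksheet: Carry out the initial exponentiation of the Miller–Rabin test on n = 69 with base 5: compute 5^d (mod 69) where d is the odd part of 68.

38

n − 1 = 68 = 2^2 · 17, so s = 2 and d = 17.
5^17 mod 69 = 38.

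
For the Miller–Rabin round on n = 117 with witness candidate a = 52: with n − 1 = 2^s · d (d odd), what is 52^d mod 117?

13

n − 1 = 116 = 2^2 · 29, so s = 2 and d = 29.
Repeated squaring mod 117: 52^1 ≡ 52, 52^2 ≡ 13, 52^4 ≡ 52, 52^8 ≡ 13, 52^16 ≡ 52.
29 = 16 + 8 + 4 + 1, so 52^29 ≡ 52·13·52·52 ≡ 13 (mod 117).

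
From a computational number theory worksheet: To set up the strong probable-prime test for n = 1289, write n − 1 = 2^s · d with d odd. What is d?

Halving: 1288 → 644 → 322 → 161; 161 is odd.
So 1288 = 2^3 · 161.

161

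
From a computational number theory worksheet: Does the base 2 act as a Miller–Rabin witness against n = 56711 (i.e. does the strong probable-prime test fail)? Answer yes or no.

no

n − 1 = 56710 = 2^1 · 28355, so s = 1 and d = 28355.
x_0 = 2^28355 mod 56711 = 1.
x_0 = 1, so 2 is not a witness.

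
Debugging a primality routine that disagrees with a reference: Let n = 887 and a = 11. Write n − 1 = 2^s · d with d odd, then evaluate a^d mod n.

n − 1 = 886 = 2^1 · 443, so s = 1 and d = 443.
11^443 mod 887 = 1.

1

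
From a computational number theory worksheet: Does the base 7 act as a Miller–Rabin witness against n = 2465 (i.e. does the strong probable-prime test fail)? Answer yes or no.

yes

n − 1 = 2464 = 2^5 · 77, so s = 5 and d = 77.
Repeated squaring mod 2465: 7^1 ≡ 7, 7^2 ≡ 49, 7^4 ≡ 2401, 7^8 ≡ 1631, 7^16 ≡ 426, 7^32 ≡ 1531, 7^64 ≡ 2211.
77 = 64 + 8 + 4 + 1, so 7^77 ≡ 2211·1631·2401·7 ≡ 2437 (mod 2465).
x_0 = 7^77 mod 2465 = 2437.
x_0 is neither 1 nor 2464, so continue squaring.
x_1 = 2437^2 mod 2465 = 784.
x_2 = 784^2 mod 2465 = 871.
x_3 = 871^2 mod 2465 = 1886.
x_4 = 1886^2 mod 2465 = 1.
x_4 = 1 but x_3 ≠ ±1, a nontrivial square root of 1 — 7 is a witness and 2465 is composite.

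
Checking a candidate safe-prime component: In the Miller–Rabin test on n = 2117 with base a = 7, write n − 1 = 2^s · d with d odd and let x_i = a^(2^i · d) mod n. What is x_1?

268

n − 1 = 2116 = 2^2 · 529, so s = 2 and d = 529.
Repeated squaring mod 2117: 7^1 ≡ 7, 7^2 ≡ 49, 7^4 ≡ 284, 7^8 ≡ 210, 7^16 ≡ 1760, 7^32 ≡ 429, 7^64 ≡ 1979, 7^128 ≡ 2108, 7^256 ≡ 81, 7^512 ≡ 210.
529 = 512 + 16 + 1, so 7^529 ≡ 210·1760·7 ≡ 226 (mod 2117).
x_0 = 226.
x_1 = 226^2 mod 2117 = 268.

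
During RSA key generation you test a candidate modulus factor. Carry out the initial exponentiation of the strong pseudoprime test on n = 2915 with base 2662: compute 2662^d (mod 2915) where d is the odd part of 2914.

2662

n − 1 = 2914 = 2^1 · 1457, so s = 1 and d = 1457.
Repeated squaring mod 2915: 2662^1 ≡ 2662, 2662^2 ≡ 2794, 2662^4 ≡ 66, 2662^8 ≡ 1441, 2662^16 ≡ 1001, 2662^32 ≡ 2156, 2662^64 ≡ 1826, 2662^128 ≡ 2431, 2662^256 ≡ 1056, 2662^512 ≡ 1606, 2662^1024 ≡ 2376.
1457 = 1024 + 256 + 128 + 32 + 16 + 1, so 2662^1457 ≡ 2376·1056·2431·2156·1001·2662 ≡ 2662 (mod 2915).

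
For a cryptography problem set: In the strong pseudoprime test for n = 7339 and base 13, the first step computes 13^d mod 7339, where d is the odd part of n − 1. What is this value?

n − 1 = 7338 = 2^1 · 3669, so s = 1 and d = 3669.
13^3669 mod 7339 = 2289.

2289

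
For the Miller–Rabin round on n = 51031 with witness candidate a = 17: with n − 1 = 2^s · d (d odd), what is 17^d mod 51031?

51030

n − 1 = 51030 = 2^1 · 25515, so s = 1 and d = 25515.
Repeated squaring mod 51031: 17^1 ≡ 17, 17^2 ≡ 289, 17^4 ≡ 32490, 17^8 ≡ 23865, 17^16 ≡ 32265, 17^32 ≡ 48856, 17^64 ≡ 35773, 17^128 ≡ 3142, 17^256 ≡ 23181, 17^512 ≡ 2331, 17^1024 ≡ 24275, 17^2048 ≡ 20668, 17^4096 ≡ 36754, 17^8192 ≡ 14915, 17^16384 ≡ 13096.
25515 = 16384 + 8192 + 512 + 256 + 128 + 32 + 8 + 2 + 1, so 17^25515 ≡ 13096·14915·2331·23181·3142·48856·23865·289·17 ≡ 51030 (mod 51031).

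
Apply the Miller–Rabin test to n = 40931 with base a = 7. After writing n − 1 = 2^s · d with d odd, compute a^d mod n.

n − 1 = 40930 = 2^1 · 20465, so s = 1 and d = 20465.
7^20465 mod 40931 = 36937.

36937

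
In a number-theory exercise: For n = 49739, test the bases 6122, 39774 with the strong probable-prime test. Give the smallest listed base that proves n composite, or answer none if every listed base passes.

none

n − 1 = 49738 = 2^1 · 24869, so s = 1 and d = 24869.
Base 6122: x_0 = 6122^24869 mod 49739 = 49738. x_0 = 49738 ≡ −1, so 6122 is not a witness.
Base 39774: x_0 = 39774^24869 mod 49739 = 49738. x_0 = 49738 ≡ −1, so 39774 is not a witness.
No listed base is a witness for 49739.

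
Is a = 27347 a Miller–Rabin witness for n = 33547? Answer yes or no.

no

n − 1 = 33546 = 2^1 · 16773, so s = 1 and d = 16773.
x_0 = 27347^16773 mod 33547 = 33546.
x_0 = 33546 ≡ −1, so 27347 is not a witness.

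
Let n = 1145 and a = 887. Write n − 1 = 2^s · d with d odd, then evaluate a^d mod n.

393

n − 1 = 1144 = 2^3 · 143, so s = 3 and d = 143.
887^143 mod 1145 = 393.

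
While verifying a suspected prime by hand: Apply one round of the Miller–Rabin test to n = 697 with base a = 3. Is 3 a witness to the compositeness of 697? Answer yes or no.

yes

n − 1 = 696 = 2^3 · 87, so s = 3 and d = 87.
x_0 = 3^87 mod 697 = 96.
x_0 is neither 1 nor 696, so continue squaring.
x_1 = 96^2 mod 697 = 155.
x_2 = 155^2 mod 697 = 327.
Reached i = s−1 = 2 without hitting −1: 3 is a Miller–Rabin witness and 697 is composite.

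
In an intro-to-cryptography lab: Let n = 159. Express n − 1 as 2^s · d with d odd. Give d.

Halving: 158 → 79; 79 is odd.
So 158 = 2^1 · 79.

79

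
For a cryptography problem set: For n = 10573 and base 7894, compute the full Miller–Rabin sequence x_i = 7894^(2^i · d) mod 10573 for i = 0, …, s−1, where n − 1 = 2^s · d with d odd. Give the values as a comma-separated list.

5122, 3271

n − 1 = 10572 = 2^2 · 2643, so s = 2 and d = 2643.
x_0 = 7894^2643 mod 10573 = 5122.
x_1 = 5122^2 mod 10573 = 3271.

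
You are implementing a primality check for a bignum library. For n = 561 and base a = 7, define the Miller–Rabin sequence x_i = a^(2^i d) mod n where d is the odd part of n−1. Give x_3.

n − 1 = 560 = 2^4 · 35, so s = 4 and d = 35.
Repeated squaring mod 561: 7^1 ≡ 7, 7^2 ≡ 49, 7^4 ≡ 157, 7^8 ≡ 526, 7^16 ≡ 103, 7^32 ≡ 511.
35 = 32 + 2 + 1, so 7^35 ≡ 511·49·7 ≡ 241 (mod 561).
x_0 = 241.
x_1 = 241^2 mod 561 = 298.
x_2 = 298^2 mod 561 = 166.
x_3 = 166^2 mod 561 = 67.

67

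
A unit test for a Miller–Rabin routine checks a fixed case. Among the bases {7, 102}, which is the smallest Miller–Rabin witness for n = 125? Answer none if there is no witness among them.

7

n − 1 = 124 = 2^2 · 31, so s = 2 and d = 31.
Base 7: x_0 = 7^31 mod 125 = 118. x_0 is neither 1 nor 124, so continue squaring. x_1 = 118^2 mod 125 = 49. Reached i = s−1 = 1 without hitting −1: 7 is a Miller–Rabin witness and 125 is composite.
Base 102: x_0 = 102^31 mod 125 = 48. x_0 is neither 1 nor 124, so continue squaring. x_1 = 48^2 mod 125 = 54. Reached i = s−1 = 1 without hitting −1: 102 is a Miller–Rabin witness and 125 is composite.
The smallest witness among the given bases is 7.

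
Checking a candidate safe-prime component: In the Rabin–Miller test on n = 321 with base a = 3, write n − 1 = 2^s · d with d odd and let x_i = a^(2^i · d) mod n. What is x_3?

228

n − 1 = 320 = 2^6 · 5, so s = 6 and d = 5.
x_0 = 3^5 mod 321 = 243.
x_1 = 243^2 mod 321 = 306.
x_2 = 306^2 mod 321 = 225.
x_3 = 225^2 mod 321 = 228.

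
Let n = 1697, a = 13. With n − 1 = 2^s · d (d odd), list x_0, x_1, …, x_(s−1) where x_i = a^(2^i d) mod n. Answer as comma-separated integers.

988, 369, 401, 1283, 1696

n − 1 = 1696 = 2^5 · 53, so s = 5 and d = 53.
x_0 = 13^53 mod 1697 = 988.
x_1 = 988^2 mod 1697 = 369.
x_2 = 369^2 mod 1697 = 401.
x_3 = 401^2 mod 1697 = 1283.
x_4 = 1283^2 mod 1697 = 1696.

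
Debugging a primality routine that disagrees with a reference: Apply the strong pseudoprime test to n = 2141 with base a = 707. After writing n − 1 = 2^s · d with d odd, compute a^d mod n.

419

n − 1 = 2140 = 2^2 · 535, so s = 2 and d = 535.
Repeated squaring mod 2141: 707^1 ≡ 707, 707^2 ≡ 996, 707^4 ≡ 733, 707^8 ≡ 2039, 707^16 ≡ 1840, 707^32 ≡ 679, 707^64 ≡ 726, 707^128 ≡ 390, 707^256 ≡ 89, 707^512 ≡ 1498.
535 = 512 + 16 + 4 + 2 + 1, so 707^535 ≡ 1498·1840·733·996·707 ≡ 419 (mod 2141).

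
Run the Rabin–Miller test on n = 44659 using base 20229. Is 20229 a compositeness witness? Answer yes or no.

n − 1 = 44658 = 2^1 · 22329, so s = 1 and d = 22329.
x_0 = 20229^22329 mod 44659 = 40884.
x_0 ∉ {1, 44658} and s = 1, so 20229 is a Miller–Rabin witness and 44659 is composite.

yes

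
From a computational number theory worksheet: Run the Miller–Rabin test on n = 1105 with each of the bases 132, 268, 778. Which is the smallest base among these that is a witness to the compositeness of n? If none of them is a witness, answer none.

none

n − 1 = 1104 = 2^4 · 69, so s = 4 and d = 69.
Base 132: x_0 = 132^69 mod 1105 = 642. x_0 is neither 1 nor 1104, so continue squaring. x_1 = 642^2 mod 1105 = 1104. x_1 ≡ −1, so 132 is not a witness.
Base 268: x_0 = 268^69 mod 1105 = 268. x_0 is neither 1 nor 1104, so continue squaring. x_1 = 268^2 mod 1105 = 1104. x_1 ≡ −1, so 268 is not a witness.
Base 778: x_0 = 778^69 mod 1105 = 268. x_0 is neither 1 nor 1104, so continue squaring. x_1 = 268^2 mod 1105 = 1104. x_1 ≡ −1, so 778 is not a witness.
No listed base is a witness for 1105.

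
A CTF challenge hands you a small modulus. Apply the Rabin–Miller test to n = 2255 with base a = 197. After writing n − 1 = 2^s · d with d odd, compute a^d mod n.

1638

n − 1 = 2254 = 2^1 · 1127, so s = 1 and d = 1127.
197^1127 mod 2255 = 1638.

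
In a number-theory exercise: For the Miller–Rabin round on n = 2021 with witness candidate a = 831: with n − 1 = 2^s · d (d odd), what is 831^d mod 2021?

401

n − 1 = 2020 = 2^2 · 505, so s = 2 and d = 505.
By repeated squaring, 831^505 ≡ 401 (mod 2021).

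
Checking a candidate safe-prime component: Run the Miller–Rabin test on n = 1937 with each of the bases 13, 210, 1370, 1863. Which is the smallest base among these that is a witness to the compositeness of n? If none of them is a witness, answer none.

n − 1 = 1936 = 2^4 · 121, so s = 4 and d = 121.
Base 13: x_0 = 13^121 mod 1937 = 364. x_0 is neither 1 nor 1936, so continue squaring. x_1 = 364^2 mod 1937 = 780. x_2 = 780^2 mod 1937 = 182. x_3 = 182^2 mod 1937 = 195. Reached i = s−1 = 3 without hitting −1: 13 is a Miller–Rabin witness and 1937 is composite.
Base 210: x_0 = 210^121 mod 1937 = 1471. x_0 is neither 1 nor 1936, so continue squaring. x_1 = 1471^2 mod 1937 = 212. x_2 = 212^2 mod 1937 = 393. x_3 = 393^2 mod 1937 = 1426. Reached i = s−1 = 3 without hitting −1: 210 is a Miller–Rabin witness and 1937 is composite.
Base 1370: x_0 = 1370^121 mod 1937 = 1019. x_0 is neither 1 nor 1936, so continue squaring. x_1 = 1019^2 mod 1937 = 129. x_2 = 129^2 mod 1937 = 1145. x_3 = 1145^2 mod 1937 = 1613. Reached i = s−1 = 3 without hitting −1: 1370 is a Miller–Rabin witness and 1937 is composite.
Base 1863: x_0 = 1863^121 mod 1937 = 316. x_0 is neither 1 nor 1936, so continue squaring. x_1 = 316^2 mod 1937 = 1069. x_2 = 1069^2 mod 1937 = 1868. x_3 = 1868^2 mod 1937 = 887. Reached i = s−1 = 3 without hitting −1: 1863 is a Miller–Rabin witness and 1937 is composite.
The smallest witness among the given bases is 13.

13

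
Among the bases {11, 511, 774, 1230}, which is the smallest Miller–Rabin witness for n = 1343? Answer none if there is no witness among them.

11

n − 1 = 1342 = 2^1 · 671, so s = 1 and d = 671.
Base 11: x_0 = 11^671 mod 1343 = 439. x_0 ∉ {1, 1342} and s = 1, so 11 is a Miller–Rabin witness and 1343 is composite.
Base 511: x_0 = 511^671 mod 1343 = 987. x_0 ∉ {1, 1342} and s = 1, so 511 is a Miller–Rabin witness and 1343 is composite.
Base 774: x_0 = 774^671 mod 1343 = 1056. x_0 ∉ {1, 1342} and s = 1, so 774 is a Miller–Rabin witness and 1343 is composite.
Base 1230: x_0 = 1230^671 mod 1343 = 547. x_0 ∉ {1, 1342} and s = 1, so 1230 is a Miller–Rabin witness and 1343 is composite.
The smallest witness among the given bases is 11.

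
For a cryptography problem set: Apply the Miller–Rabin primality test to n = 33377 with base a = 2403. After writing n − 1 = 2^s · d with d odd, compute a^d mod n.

8414

n − 1 = 33376 = 2^5 · 1043, so s = 5 and d = 1043.
2403^1043 mod 33377 = 8414.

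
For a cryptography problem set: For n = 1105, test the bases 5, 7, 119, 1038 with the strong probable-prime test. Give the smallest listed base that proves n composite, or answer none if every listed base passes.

5

n − 1 = 1104 = 2^4 · 69, so s = 4 and d = 69.
Base 5: x_0 = 5^69 mod 1105 = 915. x_0 is neither 1 nor 1104, so continue squaring. x_1 = 915^2 mod 1105 = 740. x_2 = 740^2 mod 1105 = 625. x_3 = 625^2 mod 1105 = 560. Reached i = s−1 = 3 without hitting −1: 5 is a Miller–Rabin witness and 1105 is composite.
Base 7: x_0 = 7^69 mod 1105 = 827. x_0 is neither 1 nor 1104, so continue squaring. x_1 = 827^2 mod 1105 = 1039. x_2 = 1039^2 mod 1105 = 1041. x_3 = 1041^2 mod 1105 = 781. Reached i = s−1 = 3 without hitting −1: 7 is a Miller–Rabin witness and 1105 is composite.
Base 119: x_0 = 119^69 mod 1105 = 629. x_0 is neither 1 nor 1104, so continue squaring. x_1 = 629^2 mod 1105 = 51. x_2 = 51^2 mod 1105 = 391. x_3 = 391^2 mod 1105 = 391. Reached i = s−1 = 3 without hitting −1: 119 is a Miller–Rabin witness and 1105 is composite.
Base 1038: x_0 = 1038^69 mod 1105 = 528. x_0 is neither 1 nor 1104, so continue squaring. x_1 = 528^2 mod 1105 = 324. x_2 = 324^2 mod 1105 = 1. x_2 = 1 but x_1 ≠ ±1, a nontrivial square root of 1 — 1038 is a witness and 1105 is composite.
The smallest witness among the given bases is 5.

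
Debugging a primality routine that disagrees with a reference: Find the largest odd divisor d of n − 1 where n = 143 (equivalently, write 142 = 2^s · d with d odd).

Halving: 142 → 71; 71 is odd.
So 142 = 2^1 · 71.

71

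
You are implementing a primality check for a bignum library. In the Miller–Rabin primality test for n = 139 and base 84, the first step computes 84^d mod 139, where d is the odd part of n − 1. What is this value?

n − 1 = 138 = 2^1 · 69, so s = 1 and d = 69.
84^69 mod 139 = 138.

138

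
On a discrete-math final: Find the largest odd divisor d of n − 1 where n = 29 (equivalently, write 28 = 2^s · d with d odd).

Halving: 28 → 14 → 7; 7 is odd.
So 28 = 2^2 · 7.

7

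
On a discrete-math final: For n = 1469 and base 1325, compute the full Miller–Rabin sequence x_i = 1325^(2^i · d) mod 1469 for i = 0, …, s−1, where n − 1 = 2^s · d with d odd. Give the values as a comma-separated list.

298, 664

n − 1 = 1468 = 2^2 · 367, so s = 2 and d = 367.
x_0 = 1325^367 mod 1469 = 298.
x_1 = 298^2 mod 1469 = 664.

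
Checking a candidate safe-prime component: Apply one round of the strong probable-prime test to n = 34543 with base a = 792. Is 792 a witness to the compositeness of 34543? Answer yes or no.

n − 1 = 34542 = 2^1 · 17271, so s = 1 and d = 17271.
x_0 = 792^17271 mod 34543 = 34542.
x_0 = 34542 ≡ −1, so 792 is not a witness.

no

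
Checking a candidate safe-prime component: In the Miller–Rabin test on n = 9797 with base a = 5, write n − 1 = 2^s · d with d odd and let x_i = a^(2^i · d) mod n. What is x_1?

8076

n − 1 = 9796 = 2^2 · 2449, so s = 2 and d = 2449.
Repeated squaring mod 9797: 5^1 ≡ 5, 5^2 ≡ 25, 5^4 ≡ 625, 5^8 ≡ 8542, 5^16 ≡ 7505, 5^32 ≡ 2072, 5^64 ≡ 2098, 5^128 ≡ 2751, 5^256 ≡ 4717, 5^512 ≡ 1102, 5^1024 ≡ 9373, 5^2048 ≡ 3430.
2449 = 2048 + 256 + 128 + 16 + 1, so 5^2449 ≡ 3430·4717·2751·7505·5 ≡ 2808 (mod 9797).
x_0 = 2808.
x_1 = 2808^2 mod 9797 = 8076.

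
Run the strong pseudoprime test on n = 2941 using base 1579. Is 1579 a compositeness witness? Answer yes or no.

yes

n − 1 = 2940 = 2^2 · 735, so s = 2 and d = 735.
Repeated squaring mod 2941: 1579^1 ≡ 1579, 1579^2 ≡ 2214, 1579^4 ≡ 2090, 1579^8 ≡ 715, 1579^16 ≡ 2432, 1579^32 ≡ 273, 1579^64 ≡ 1004, 1579^128 ≡ 2194, 1579^256 ≡ 2160, 1579^512 ≡ 1174.
735 = 512 + 128 + 64 + 16 + 8 + 4 + 2 + 1, so 1579^735 ≡ 1174·2194·1004·2432·715·2090·2214·1579 ≡ 2609 (mod 2941).
x_0 = 1579^735 mod 2941 = 2609.
x_0 is neither 1 nor 2940, so continue squaring.
x_1 = 2609^2 mod 2941 = 1407.
Reached i = s−1 = 1 without hitting −1: 1579 is a Miller–Rabin witness and 2941 is composite.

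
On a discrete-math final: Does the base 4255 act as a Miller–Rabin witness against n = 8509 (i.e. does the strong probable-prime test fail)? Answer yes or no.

n − 1 = 8508 = 2^2 · 2127, so s = 2 and d = 2127.
x_0 = 4255^2127 mod 8509 = 764.
x_0 is neither 1 nor 8508, so continue squaring.
x_1 = 764^2 mod 8509 = 5084.
Reached i = s−1 = 1 without hitting −1: 4255 is a Miller–Rabin witness and 8509 is composite.

yes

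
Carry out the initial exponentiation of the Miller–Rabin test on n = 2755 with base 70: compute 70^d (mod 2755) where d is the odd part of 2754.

360

n − 1 = 2754 = 2^1 · 1377, so s = 1 and d = 1377.
Repeated squaring mod 2755: 70^1 ≡ 70, 70^2 ≡ 2145, 70^4 ≡ 175, 70^8 ≡ 320, 70^16 ≡ 465, 70^32 ≡ 1335, 70^64 ≡ 2495, 70^128 ≡ 1480, 70^256 ≡ 175, 70^512 ≡ 320, 70^1024 ≡ 465.
1377 = 1024 + 256 + 64 + 32 + 1, so 70^1377 ≡ 465·175·2495·1335·70 ≡ 360 (mod 2755).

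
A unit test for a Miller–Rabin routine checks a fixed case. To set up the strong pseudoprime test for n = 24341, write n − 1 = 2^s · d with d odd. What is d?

Halving: 24340 → 12170 → 6085; 6085 is odd.
So 24340 = 2^2 · 6085.

6085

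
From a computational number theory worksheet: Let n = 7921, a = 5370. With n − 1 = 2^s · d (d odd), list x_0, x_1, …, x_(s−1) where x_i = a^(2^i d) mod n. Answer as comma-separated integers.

6954, 411, 2580, 2760

n − 1 = 7920 = 2^4 · 495, so s = 4 and d = 495.
x_0 = 5370^495 mod 7921 = 6954.
x_1 = 6954^2 mod 7921 = 411.
x_2 = 411^2 mod 7921 = 2580.
x_3 = 2580^2 mod 7921 = 2760.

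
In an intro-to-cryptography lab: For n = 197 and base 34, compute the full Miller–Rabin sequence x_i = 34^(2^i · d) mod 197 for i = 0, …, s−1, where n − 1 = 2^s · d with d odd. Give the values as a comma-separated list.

1, 1

n − 1 = 196 = 2^2 · 49, so s = 2 and d = 49.
x_0 = 34^49 mod 197 = 1.
x_1 = 1^2 mod 197 = 1.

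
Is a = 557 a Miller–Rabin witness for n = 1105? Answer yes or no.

n − 1 = 1104 = 2^4 · 69, so s = 4 and d = 69.
Repeated squaring mod 1105: 557^1 ≡ 557, 557^2 ≡ 849, 557^4 ≡ 341, 557^8 ≡ 256, 557^16 ≡ 341, 557^32 ≡ 256, 557^64 ≡ 341.
69 = 64 + 4 + 1, so 557^69 ≡ 341·341·557 ≡ 47 (mod 1105).
x_0 = 557^69 mod 1105 = 47.
x_0 is neither 1 nor 1104, so continue squaring.
x_1 = 47^2 mod 1105 = 1104.
x_1 ≡ −1, so 557 is not a witness.

no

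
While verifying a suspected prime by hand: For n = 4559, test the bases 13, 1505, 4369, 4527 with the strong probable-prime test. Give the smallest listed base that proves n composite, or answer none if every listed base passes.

13

n − 1 = 4558 = 2^1 · 2279, so s = 1 and d = 2279.
Base 13: x_0 = 13^2279 mod 4559 = 3356. x_0 ∉ {1, 4558} and s = 1, so 13 is a Miller–Rabin witness and 4559 is composite.
Base 1505: x_0 = 1505^2279 mod 4559 = 518. x_0 ∉ {1, 4558} and s = 1, so 1505 is a Miller–Rabin witness and 4559 is composite.
Base 4369: x_0 = 4369^2279 mod 4559 = 3662. x_0 ∉ {1, 4558} and s = 1, so 4369 is a Miller–Rabin witness and 4559 is composite.
Base 4527: x_0 = 4527^2279 mod 4559 = 1937. x_0 ∉ {1, 4558} and s = 1, so 4527 is a Miller–Rabin witness and 4559 is composite.
The smallest witness among the given bases is 13.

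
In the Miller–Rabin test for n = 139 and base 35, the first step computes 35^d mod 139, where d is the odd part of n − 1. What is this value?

1

n − 1 = 138 = 2^1 · 69, so s = 1 and d = 69.
By repeated squaring, 35^69 ≡ 1 (mod 139).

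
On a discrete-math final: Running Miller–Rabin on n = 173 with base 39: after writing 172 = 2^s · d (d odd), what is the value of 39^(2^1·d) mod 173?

n − 1 = 172 = 2^2 · 43, so s = 2 and d = 43.
x_0 = 39^43 mod 173 = 80.
x_1 = 80^2 mod 173 = 172.

172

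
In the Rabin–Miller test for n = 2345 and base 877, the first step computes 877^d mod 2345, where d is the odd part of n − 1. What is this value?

102

n − 1 = 2344 = 2^3 · 293, so s = 3 and d = 293.
877^293 mod 2345 = 102.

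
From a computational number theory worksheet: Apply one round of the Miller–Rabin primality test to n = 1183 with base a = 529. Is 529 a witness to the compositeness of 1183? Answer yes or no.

n − 1 = 1182 = 2^1 · 591, so s = 1 and d = 591.
x_0 = 529^591 mod 1183 = 1.
x_0 = 1, so 529 is not a witness.

no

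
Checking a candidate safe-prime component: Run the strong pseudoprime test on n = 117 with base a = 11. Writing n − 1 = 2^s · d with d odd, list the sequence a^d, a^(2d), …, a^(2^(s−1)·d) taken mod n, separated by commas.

n − 1 = 116 = 2^2 · 29, so s = 2 and d = 29.
x_0 = 11^29 mod 117 = 59.
x_1 = 59^2 mod 117 = 88.

59, 88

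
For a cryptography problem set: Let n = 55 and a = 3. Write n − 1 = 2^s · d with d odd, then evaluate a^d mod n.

42

n − 1 = 54 = 2^1 · 27, so s = 1 and d = 27.
3^27 mod 55 = 42.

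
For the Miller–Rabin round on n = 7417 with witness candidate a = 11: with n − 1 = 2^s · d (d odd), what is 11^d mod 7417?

1

n − 1 = 7416 = 2^3 · 927, so s = 3 and d = 927.
Repeated squaring mod 7417: 11^1 ≡ 11, 11^2 ≡ 121, 11^4 ≡ 7224, 11^8 ≡ 164, 11^16 ≡ 4645, 11^32 ≡ 7389, 11^64 ≡ 784, 11^128 ≡ 6462, 11^256 ≡ 7151, 11^512 ≡ 4003.
927 = 512 + 256 + 128 + 16 + 8 + 4 + 2 + 1, so 11^927 ≡ 4003·7151·6462·4645·164·7224·121·11 ≡ 1 (mod 7417).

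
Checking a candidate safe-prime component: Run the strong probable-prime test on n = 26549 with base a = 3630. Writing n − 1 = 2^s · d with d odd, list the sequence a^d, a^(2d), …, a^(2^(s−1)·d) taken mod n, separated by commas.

n − 1 = 26548 = 2^2 · 6637, so s = 2 and d = 6637.
x_0 = 3630^6637 mod 26549 = 11843.
x_1 = 11843^2 mod 26549 = 24831.

11843, 24831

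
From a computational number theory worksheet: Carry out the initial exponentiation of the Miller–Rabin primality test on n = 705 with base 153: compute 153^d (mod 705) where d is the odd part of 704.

237

n − 1 = 704 = 2^6 · 11, so s = 6 and d = 11.
By repeated squaring, 153^11 ≡ 237 (mod 705).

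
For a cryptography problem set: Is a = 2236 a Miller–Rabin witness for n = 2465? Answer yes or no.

n − 1 = 2464 = 2^5 · 77, so s = 5 and d = 77.
Repeated squaring mod 2465: 2236^1 ≡ 2236, 2236^2 ≡ 676, 2236^4 ≡ 951, 2236^8 ≡ 2211, 2236^16 ≡ 426, 2236^32 ≡ 1531, 2236^64 ≡ 2211.
77 = 64 + 8 + 4 + 1, so 2236^77 ≡ 2211·2211·951·2236 ≡ 1351 (mod 2465).
x_0 = 2236^77 mod 2465 = 1351.
x_0 is neither 1 nor 2464, so continue squaring.
x_1 = 1351^2 mod 2465 = 1101.
x_2 = 1101^2 mod 2465 = 1886.
x_3 = 1886^2 mod 2465 = 1.
x_3 = 1 but x_2 ≠ ±1, a nontrivial square root of 1 — 2236 is a witness and 2465 is composite.

yes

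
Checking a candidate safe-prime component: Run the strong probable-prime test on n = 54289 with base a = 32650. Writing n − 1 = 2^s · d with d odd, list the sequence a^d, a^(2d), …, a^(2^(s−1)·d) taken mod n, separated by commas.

30379, 24930, 4428, 8855

n − 1 = 54288 = 2^4 · 3393, so s = 4 and d = 3393.
x_0 = 32650^3393 mod 54289 = 30379.
x_1 = 30379^2 mod 54289 = 24930.
x_2 = 24930^2 mod 54289 = 4428.
x_3 = 4428^2 mod 54289 = 8855.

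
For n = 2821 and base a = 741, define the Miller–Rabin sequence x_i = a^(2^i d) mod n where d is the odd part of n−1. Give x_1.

2171

n − 1 = 2820 = 2^2 · 705, so s = 2 and d = 705.
x_0 = 741^705 mod 2821 = 559.
x_1 = 559^2 mod 2821 = 2171.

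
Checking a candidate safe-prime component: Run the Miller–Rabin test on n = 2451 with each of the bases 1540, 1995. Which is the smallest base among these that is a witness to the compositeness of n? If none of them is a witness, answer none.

1995

n − 1 = 2450 = 2^1 · 1225, so s = 1 and d = 1225.
Base 1540: x_0 = 1540^1225 mod 2451 = 1. x_0 = 1, so 1540 is not a witness.
Base 1995: x_0 = 1995^1225 mod 2451 = 1197. x_0 ∉ {1, 2450} and s = 1, so 1995 is a Miller–Rabin witness and 2451 is composite.
The smallest witness among the given bases is 1995.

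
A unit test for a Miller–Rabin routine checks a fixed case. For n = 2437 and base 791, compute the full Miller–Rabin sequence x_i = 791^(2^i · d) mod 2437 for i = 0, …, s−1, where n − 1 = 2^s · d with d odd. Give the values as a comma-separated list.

2436, 1

n − 1 = 2436 = 2^2 · 609, so s = 2 and d = 609.
x_0 = 791^609 mod 2437 = 2436.
x_1 = 2436^2 mod 2437 = 1.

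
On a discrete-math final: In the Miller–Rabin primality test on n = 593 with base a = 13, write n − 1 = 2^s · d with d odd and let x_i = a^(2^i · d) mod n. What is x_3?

592

n − 1 = 592 = 2^4 · 37, so s = 4 and d = 37.
x_0 = 13^37 mod 593 = 499.
x_1 = 499^2 mod 593 = 534.
x_2 = 534^2 mod 593 = 516.
x_3 = 516^2 mod 593 = 592.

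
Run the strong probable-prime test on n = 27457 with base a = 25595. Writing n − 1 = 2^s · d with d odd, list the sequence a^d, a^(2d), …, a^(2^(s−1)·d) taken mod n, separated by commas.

3834, 10061, 17219, 13275, 6599, 27456

n − 1 = 27456 = 2^6 · 429, so s = 6 and d = 429.
x_0 = 25595^429 mod 27457 = 3834.
x_1 = 3834^2 mod 27457 = 10061.
x_2 = 10061^2 mod 27457 = 17219.
x_3 = 17219^2 mod 27457 = 13275.
x_4 = 13275^2 mod 27457 = 6599.
x_5 = 6599^2 mod 27457 = 27456.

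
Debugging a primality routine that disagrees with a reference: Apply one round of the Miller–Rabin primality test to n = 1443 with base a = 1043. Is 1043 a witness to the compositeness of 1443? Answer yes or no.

n − 1 = 1442 = 2^1 · 721, so s = 1 and d = 721.
x_0 = 1043^721 mod 1443 = 1043.
x_0 ∉ {1, 1442} and s = 1, so 1043 is a Miller–Rabin witness and 1443 is composite.

yes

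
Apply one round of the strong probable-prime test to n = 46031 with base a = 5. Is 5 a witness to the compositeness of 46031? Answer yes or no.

n − 1 = 46030 = 2^1 · 23015, so s = 1 and d = 23015.
Repeated squaring mod 46031: 5^1 ≡ 5, 5^2 ≡ 25, 5^4 ≡ 625, 5^8 ≡ 22377, 5^16 ≡ 4911, 5^32 ≡ 43708, 5^64 ≡ 10702, 5^128 ≡ 7676, 5^256 ≡ 1296, 5^512 ≡ 22500, 5^1024 ≡ 1062, 5^2048 ≡ 23100, 5^4096 ≡ 18648, 5^8192 ≡ 29730, 5^16384 ≡ 31669.
23015 = 16384 + 4096 + 2048 + 256 + 128 + 64 + 32 + 4 + 2 + 1, so 5^23015 ≡ 31669·18648·23100·1296·7676·10702·43708·625·25·5 ≡ 24793 (mod 46031).
x_0 = 5^23015 mod 46031 = 24793.
x_0 ∉ {1, 46030} and s = 1, so 5 is a Miller–Rabin witness and 46031 is composite.

yes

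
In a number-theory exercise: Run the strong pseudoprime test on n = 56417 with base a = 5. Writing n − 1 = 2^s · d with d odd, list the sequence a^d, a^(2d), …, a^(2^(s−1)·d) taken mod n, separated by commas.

n − 1 = 56416 = 2^5 · 1763, so s = 5 and d = 1763.
x_0 = 5^1763 mod 56417 = 43172.
x_1 = 43172^2 mod 56417 = 29572.
x_2 = 29572^2 mod 56417 = 39684.
x_3 = 39684^2 mod 56417 = 52135.
x_4 = 52135^2 mod 56417 = 56416.

43172, 29572, 39684, 52135, 56416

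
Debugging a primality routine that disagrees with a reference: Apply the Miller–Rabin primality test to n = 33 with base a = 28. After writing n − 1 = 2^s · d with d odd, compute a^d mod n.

28

n − 1 = 32 = 2^5 · 1, so s = 5 and d = 1.
28^1 mod 33 = 28.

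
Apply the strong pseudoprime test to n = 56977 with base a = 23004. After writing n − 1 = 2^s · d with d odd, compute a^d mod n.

n − 1 = 56976 = 2^4 · 3561, so s = 4 and d = 3561.
23004^3561 mod 56977 = 28369.

28369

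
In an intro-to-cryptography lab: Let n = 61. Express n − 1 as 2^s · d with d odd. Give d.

Halving: 60 → 30 → 15; 15 is odd.
So 60 = 2^2 · 15.

15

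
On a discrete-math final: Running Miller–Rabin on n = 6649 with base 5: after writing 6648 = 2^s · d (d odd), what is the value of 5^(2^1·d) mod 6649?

3375

n − 1 = 6648 = 2^3 · 831, so s = 3 and d = 831.
x_0 = 5^831 mod 6649 = 5298.
x_1 = 5298^2 mod 6649 = 3375.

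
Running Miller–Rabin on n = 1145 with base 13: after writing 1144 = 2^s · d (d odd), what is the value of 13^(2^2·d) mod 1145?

976

n − 1 = 1144 = 2^3 · 143, so s = 3 and d = 143.
Repeated squaring mod 1145: 13^1 ≡ 13, 13^2 ≡ 169, 13^4 ≡ 1081, 13^8 ≡ 661, 13^16 ≡ 676, 13^32 ≡ 121, 13^64 ≡ 901, 13^128 ≡ 1141.
143 = 128 + 8 + 4 + 2 + 1, so 13^143 ≡ 1141·661·1081·169·13 ≡ 937 (mod 1145).
x_0 = 937.
x_1 = 937^2 mod 1145 = 899.
x_2 = 899^2 mod 1145 = 976.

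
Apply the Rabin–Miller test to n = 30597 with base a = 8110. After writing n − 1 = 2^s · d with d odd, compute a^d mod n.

n − 1 = 30596 = 2^2 · 7649, so s = 2 and d = 7649.
8110^7649 mod 30597 = 18370.

18370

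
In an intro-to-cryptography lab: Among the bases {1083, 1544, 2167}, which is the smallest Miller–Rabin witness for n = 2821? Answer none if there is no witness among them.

1544

n − 1 = 2820 = 2^2 · 705, so s = 2 and d = 705.
Base 1083: x_0 = 1083^705 mod 2821 = 2820. x_0 = 2820 ≡ −1, so 1083 is not a witness.
Base 1544: x_0 = 1544^705 mod 2821 = 1520. x_0 is neither 1 nor 2820, so continue squaring. x_1 = 1520^2 mod 2821 = 1. x_1 = 1 but x_0 ≠ ±1, a nontrivial square root of 1 — 1544 is a witness and 2821 is composite.
Base 2167: x_0 = 2167^705 mod 2821 = 1. x_0 = 1, so 2167 is not a witness.
The smallest witness among the given bases is 1544.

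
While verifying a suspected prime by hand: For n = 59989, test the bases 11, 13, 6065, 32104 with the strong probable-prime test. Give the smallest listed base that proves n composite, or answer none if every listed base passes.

11

n − 1 = 59988 = 2^2 · 14997, so s = 2 and d = 14997.
Base 11: x_0 = 11^14997 mod 59989 = 15671. x_0 is neither 1 nor 59988, so continue squaring. x_1 = 15671^2 mod 59989 = 45264. Reached i = s−1 = 1 without hitting −1: 11 is a Miller–Rabin witness and 59989 is composite.
Base 13: x_0 = 13^14997 mod 59989 = 44261. x_0 is neither 1 nor 59988, so continue squaring. x_1 = 44261^2 mod 59989 = 35337. Reached i = s−1 = 1 without hitting −1: 13 is a Miller–Rabin witness and 59989 is composite.
Base 6065: x_0 = 6065^14997 mod 59989 = 2440. x_0 is neither 1 nor 59988, so continue squaring. x_1 = 2440^2 mod 59989 = 14689. Reached i = s−1 = 1 without hitting −1: 6065 is a Miller–Rabin witness and 59989 is composite.
Base 32104: x_0 = 32104^14997 mod 59989 = 56541. x_0 is neither 1 nor 59988, so continue squaring. x_1 = 56541^2 mod 59989 = 10882. Reached i = s−1 = 1 without hitting −1: 32104 is a Miller–Rabin witness and 59989 is composite.
The smallest witness among the given bases is 11.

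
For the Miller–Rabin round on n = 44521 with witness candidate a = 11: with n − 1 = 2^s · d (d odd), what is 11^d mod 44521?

n − 1 = 44520 = 2^3 · 5565, so s = 3 and d = 5565.
11^5565 mod 44521 = 29541.

29541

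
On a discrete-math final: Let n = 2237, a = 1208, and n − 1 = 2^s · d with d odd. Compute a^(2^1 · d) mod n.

n − 1 = 2236 = 2^2 · 559, so s = 2 and d = 559.
Repeated squaring mod 2237: 1208^1 ≡ 1208, 1208^2 ≡ 740, 1208^4 ≡ 1772, 1208^8 ≡ 1473, 1208^16 ≡ 2076, 1208^32 ≡ 1314, 1208^64 ≡ 1869, 1208^128 ≡ 1204, 1208^256 ≡ 40, 1208^512 ≡ 1600.
559 = 512 + 32 + 8 + 4 + 2 + 1, so 1208^559 ≡ 1600·1314·1473·1772·740·1208 ≡ 1021 (mod 2237).
x_0 = 1021.
x_1 = 1021^2 mod 2237 = 2236.

2236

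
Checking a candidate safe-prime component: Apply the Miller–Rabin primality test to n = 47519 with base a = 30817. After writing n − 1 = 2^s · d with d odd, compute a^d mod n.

23236

n − 1 = 47518 = 2^1 · 23759, so s = 1 and d = 23759.
Repeated squaring mod 47519: 30817^1 ≡ 30817, 30817^2 ≡ 20274, 30817^4 ≡ 43245, 30817^8 ≡ 19780, 30817^16 ≡ 24473, 30817^32 ≡ 45772, 30817^64 ≡ 10793, 30817^128 ≡ 19780, 30817^256 ≡ 24473, 30817^512 ≡ 45772, 30817^1024 ≡ 10793, 30817^2048 ≡ 19780, 30817^4096 ≡ 24473, 30817^8192 ≡ 45772, 30817^16384 ≡ 10793.
23759 = 16384 + 4096 + 2048 + 1024 + 128 + 64 + 8 + 4 + 2 + 1, so 30817^23759 ≡ 10793·24473·19780·10793·19780·10793·19780·43245·20274·30817 ≡ 23236 (mod 47519).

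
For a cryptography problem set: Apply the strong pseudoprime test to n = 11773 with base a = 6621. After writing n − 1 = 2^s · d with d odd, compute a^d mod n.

10744

n − 1 = 11772 = 2^2 · 2943, so s = 2 and d = 2943.
6621^2943 mod 11773 = 10744.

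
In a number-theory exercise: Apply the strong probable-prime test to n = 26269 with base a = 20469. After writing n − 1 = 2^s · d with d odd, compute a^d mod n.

n − 1 = 26268 = 2^2 · 6567, so s = 2 and d = 6567.
Repeated squaring mod 26269: 20469^1 ≡ 20469, 20469^2 ≡ 15680, 20469^4 ≡ 10829, 20469^8 ≡ 2425, 20469^16 ≡ 22638, 20469^32 ≡ 23392, 20469^64 ≡ 2394, 20469^128 ≡ 4594, 20469^256 ≡ 10829, 20469^512 ≡ 2425, 20469^1024 ≡ 22638, 20469^2048 ≡ 23392, 20469^4096 ≡ 2394.
6567 = 4096 + 2048 + 256 + 128 + 32 + 4 + 2 + 1, so 20469^6567 ≡ 2394·23392·10829·4594·23392·10829·15680·20469 ≡ 11328 (mod 26269).

11328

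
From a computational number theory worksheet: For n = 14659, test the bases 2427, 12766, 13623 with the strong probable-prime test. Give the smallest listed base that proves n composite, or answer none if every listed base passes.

n − 1 = 14658 = 2^1 · 7329, so s = 1 and d = 7329.
Base 2427: x_0 = 2427^7329 mod 14659 = 12771. x_0 ∉ {1, 14658} and s = 1, so 2427 is a Miller–Rabin witness and 14659 is composite.
Base 12766: x_0 = 12766^7329 mod 14659 = 5782. x_0 ∉ {1, 14658} and s = 1, so 12766 is a Miller–Rabin witness and 14659 is composite.
Base 13623: x_0 = 13623^7329 mod 14659 = 3600. x_0 ∉ {1, 14658} and s = 1, so 13623 is a Miller–Rabin witness and 14659 is composite.
The smallest witness among the given bases is 2427.

2427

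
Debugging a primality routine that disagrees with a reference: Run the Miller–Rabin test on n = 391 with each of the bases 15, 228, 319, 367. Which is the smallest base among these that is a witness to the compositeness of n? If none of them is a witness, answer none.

n − 1 = 390 = 2^1 · 195, so s = 1 and d = 195.
Base 15: x_0 = 15^195 mod 391 = 111. x_0 ∉ {1, 390} and s = 1, so 15 is a Miller–Rabin witness and 391 is composite.
Base 228: x_0 = 228^195 mod 391 = 20. x_0 ∉ {1, 390} and s = 1, so 228 is a Miller–Rabin witness and 391 is composite.
Base 319: x_0 = 319^195 mod 391 = 293. x_0 ∉ {1, 390} and s = 1, so 319 is a Miller–Rabin witness and 391 is composite.
Base 367: x_0 = 367^195 mod 391 = 252. x_0 ∉ {1, 390} and s = 1, so 367 is a Miller–Rabin witness and 391 is composite.
The smallest witness among the given bases is 15.

15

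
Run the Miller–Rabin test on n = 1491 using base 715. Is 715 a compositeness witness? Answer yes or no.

n − 1 = 1490 = 2^1 · 745, so s = 1 and d = 745.
Repeated squaring mod 1491: 715^1 ≡ 715, 715^2 ≡ 1303, 715^4 ≡ 1051, 715^8 ≡ 1261, 715^16 ≡ 715, 715^32 ≡ 1303, 715^64 ≡ 1051, 715^128 ≡ 1261, 715^256 ≡ 715, 715^512 ≡ 1303.
745 = 512 + 128 + 64 + 32 + 8 + 1, so 715^745 ≡ 1303·1261·1051·1303·1261·715 ≡ 1 (mod 1491).
x_0 = 715^745 mod 1491 = 1.
x_0 = 1, so 715 is not a witness.

no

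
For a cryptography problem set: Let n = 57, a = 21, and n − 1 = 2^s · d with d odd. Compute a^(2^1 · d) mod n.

n − 1 = 56 = 2^3 · 7, so s = 3 and d = 7.
x_0 = 21^7 mod 57 = 33.
x_1 = 33^2 mod 57 = 6.

6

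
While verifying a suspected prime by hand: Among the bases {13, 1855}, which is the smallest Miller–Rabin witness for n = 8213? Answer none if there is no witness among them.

n − 1 = 8212 = 2^2 · 2053, so s = 2 and d = 2053.
Base 13: x_0 = 13^2053 mod 8213 = 4282. x_0 is neither 1 nor 8212, so continue squaring. x_1 = 4282^2 mod 8213 = 4108. Reached i = s−1 = 1 without hitting −1: 13 is a Miller–Rabin witness and 8213 is composite.
Base 1855: x_0 = 1855^2053 mod 8213 = 1855. x_0 is neither 1 nor 8212, so continue squaring. x_1 = 1855^2 mod 8213 = 7991. Reached i = s−1 = 1 without hitting −1: 1855 is a Miller–Rabin witness and 8213 is composite.
The smallest witness among the given bases is 13.

13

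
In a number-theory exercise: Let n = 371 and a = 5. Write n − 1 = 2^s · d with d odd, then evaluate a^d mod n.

87

n − 1 = 370 = 2^1 · 185, so s = 1 and d = 185.
5^185 mod 371 = 87.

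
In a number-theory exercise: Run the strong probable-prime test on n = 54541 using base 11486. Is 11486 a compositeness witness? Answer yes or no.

n − 1 = 54540 = 2^2 · 13635, so s = 2 and d = 13635.
x_0 = 11486^13635 mod 54541 = 11273.
x_0 is neither 1 nor 54540, so continue squaring.
x_1 = 11273^2 mod 54541 = 54540.
x_1 ≡ −1, so 11486 is not a witness.

no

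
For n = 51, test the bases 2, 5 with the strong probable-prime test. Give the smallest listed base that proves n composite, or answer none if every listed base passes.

n − 1 = 50 = 2^1 · 25, so s = 1 and d = 25.
Base 2: x_0 = 2^25 mod 51 = 2. x_0 ∉ {1, 50} and s = 1, so 2 is a Miller–Rabin witness and 51 is composite.
Base 5: x_0 = 5^25 mod 51 = 29. x_0 ∉ {1, 50} and s = 1, so 5 is a Miller–Rabin witness and 51 is composite.
The smallest witness among the given bases is 2.

2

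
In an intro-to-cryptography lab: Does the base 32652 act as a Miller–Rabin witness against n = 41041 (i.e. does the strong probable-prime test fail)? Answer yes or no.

no

n − 1 = 41040 = 2^4 · 2565, so s = 4 and d = 2565.
Repeated squaring mod 41041: 32652^1 ≡ 32652, 32652^2 ≡ 31047, 32652^4 ≡ 27283, 32652^8 ≡ 1472, 32652^16 ≡ 32652, 32652^32 ≡ 31047, 32652^64 ≡ 27283, 32652^128 ≡ 1472, 32652^256 ≡ 32652, 32652^512 ≡ 31047, 32652^1024 ≡ 27283, 32652^2048 ≡ 1472.
2565 = 2048 + 512 + 4 + 1, so 32652^2565 ≡ 1472·31047·27283·32652 ≡ 1 (mod 41041).
x_0 = 32652^2565 mod 41041 = 1.
x_0 = 1, so 32652 is not a witness.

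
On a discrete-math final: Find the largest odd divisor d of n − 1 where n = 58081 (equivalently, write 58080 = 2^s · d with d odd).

Halving: 58080 → 29040 → 14520 → 7260 → 3630 → 1815; 1815 is odd.
So 58080 = 2^5 · 1815.

1815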